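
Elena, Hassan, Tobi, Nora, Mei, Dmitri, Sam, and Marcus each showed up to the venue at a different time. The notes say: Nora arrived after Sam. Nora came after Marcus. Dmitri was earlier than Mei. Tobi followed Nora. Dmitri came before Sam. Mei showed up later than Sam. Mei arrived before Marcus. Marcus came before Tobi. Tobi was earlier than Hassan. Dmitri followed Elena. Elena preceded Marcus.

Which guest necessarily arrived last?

Every other guest has a chain of constraints placing them before Hassan, so Hassan is last.

Hassan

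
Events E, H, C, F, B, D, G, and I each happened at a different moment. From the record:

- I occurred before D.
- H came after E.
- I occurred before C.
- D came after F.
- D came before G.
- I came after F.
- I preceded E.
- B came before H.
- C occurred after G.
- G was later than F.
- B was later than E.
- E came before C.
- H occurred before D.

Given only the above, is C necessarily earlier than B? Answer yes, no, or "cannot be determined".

Tracing the constraints gives B → H → D → G → C, so B must come before C.
That means C cannot be before B.

no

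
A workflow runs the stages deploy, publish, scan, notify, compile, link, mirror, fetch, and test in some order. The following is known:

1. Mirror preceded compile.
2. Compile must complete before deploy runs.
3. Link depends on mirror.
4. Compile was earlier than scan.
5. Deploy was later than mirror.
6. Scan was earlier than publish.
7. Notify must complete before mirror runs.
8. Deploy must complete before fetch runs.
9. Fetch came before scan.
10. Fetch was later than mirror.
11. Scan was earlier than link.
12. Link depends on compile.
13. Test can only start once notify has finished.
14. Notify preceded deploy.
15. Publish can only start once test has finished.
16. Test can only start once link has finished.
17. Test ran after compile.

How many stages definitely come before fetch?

4

Directly stated before fetch: deploy and mirror.
Compile reaches fetch via compile → deploy → fetch.
Notify reaches fetch via notify → deploy → fetch.
No chain forces test (or any of the others) ahead of fetch.
That's compile, deploy, mirror, and notify — 4 in all.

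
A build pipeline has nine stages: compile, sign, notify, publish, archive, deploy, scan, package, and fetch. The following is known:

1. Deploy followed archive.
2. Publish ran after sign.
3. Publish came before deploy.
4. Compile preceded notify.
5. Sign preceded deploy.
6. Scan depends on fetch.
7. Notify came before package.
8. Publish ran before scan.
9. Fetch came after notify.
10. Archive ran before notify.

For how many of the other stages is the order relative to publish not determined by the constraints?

5

Forced before publish: sign; forced after publish: deploy and scan.
That leaves archive, compile, fetch, notify, and package with no forced order relative to publish — 5.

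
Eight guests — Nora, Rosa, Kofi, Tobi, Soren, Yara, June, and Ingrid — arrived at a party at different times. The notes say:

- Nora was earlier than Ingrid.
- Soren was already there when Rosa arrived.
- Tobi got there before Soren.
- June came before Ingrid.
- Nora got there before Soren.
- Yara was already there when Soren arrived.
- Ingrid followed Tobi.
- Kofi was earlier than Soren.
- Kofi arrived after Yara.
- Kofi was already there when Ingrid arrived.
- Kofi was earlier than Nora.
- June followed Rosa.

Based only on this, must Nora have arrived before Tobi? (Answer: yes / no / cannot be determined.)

No chain of stated constraints runs from Nora to Tobi, and none runs from Tobi to Nora either.
So the relative order of Nora and Tobi is not fixed by the given facts.

cannot be determined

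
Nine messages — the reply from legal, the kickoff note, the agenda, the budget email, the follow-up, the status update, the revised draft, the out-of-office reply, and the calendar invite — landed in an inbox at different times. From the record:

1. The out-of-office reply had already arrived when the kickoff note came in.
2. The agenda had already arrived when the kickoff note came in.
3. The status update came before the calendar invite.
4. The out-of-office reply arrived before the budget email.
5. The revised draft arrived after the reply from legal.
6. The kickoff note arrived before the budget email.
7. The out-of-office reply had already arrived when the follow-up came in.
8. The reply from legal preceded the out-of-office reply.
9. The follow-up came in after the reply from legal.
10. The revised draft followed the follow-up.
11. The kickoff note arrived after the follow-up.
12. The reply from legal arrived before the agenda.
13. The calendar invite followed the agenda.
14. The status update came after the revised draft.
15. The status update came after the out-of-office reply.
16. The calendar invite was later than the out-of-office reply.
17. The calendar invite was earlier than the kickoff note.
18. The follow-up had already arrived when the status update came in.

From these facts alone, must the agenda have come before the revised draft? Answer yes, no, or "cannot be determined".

No chain of stated constraints runs from the agenda to the revised draft, and none runs from the revised draft to the agenda either.
So the relative order of the agenda and the revised draft is not fixed by the given facts.

cannot be determined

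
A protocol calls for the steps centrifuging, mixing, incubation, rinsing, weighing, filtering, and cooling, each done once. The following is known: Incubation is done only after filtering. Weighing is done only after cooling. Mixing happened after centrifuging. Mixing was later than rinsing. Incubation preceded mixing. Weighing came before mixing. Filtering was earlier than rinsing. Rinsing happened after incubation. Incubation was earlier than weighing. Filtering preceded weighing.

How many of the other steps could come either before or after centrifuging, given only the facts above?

Forced after centrifuging: mixing.
That leaves cooling, filtering, incubation, rinsing, and weighing with no forced order relative to centrifuging — 5.

5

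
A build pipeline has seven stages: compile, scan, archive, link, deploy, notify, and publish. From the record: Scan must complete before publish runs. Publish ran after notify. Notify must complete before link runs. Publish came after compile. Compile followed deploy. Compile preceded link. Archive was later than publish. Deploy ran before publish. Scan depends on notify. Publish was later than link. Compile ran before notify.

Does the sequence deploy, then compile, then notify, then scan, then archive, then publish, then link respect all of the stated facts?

no

The constraints require publish before archive, but in the proposed sequence archive appears ahead of publish. That one violation is enough.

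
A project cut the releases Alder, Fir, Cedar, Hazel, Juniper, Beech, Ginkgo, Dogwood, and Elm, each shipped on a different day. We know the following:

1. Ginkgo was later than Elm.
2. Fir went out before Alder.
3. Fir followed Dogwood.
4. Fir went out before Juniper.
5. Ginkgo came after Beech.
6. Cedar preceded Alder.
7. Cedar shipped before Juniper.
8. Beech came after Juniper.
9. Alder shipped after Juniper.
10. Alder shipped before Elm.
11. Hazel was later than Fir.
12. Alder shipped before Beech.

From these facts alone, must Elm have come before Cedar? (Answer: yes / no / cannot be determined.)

no

Tracing the constraints gives Cedar → Alder → Elm, so Cedar must come before Elm.
That means Elm cannot be before Cedar.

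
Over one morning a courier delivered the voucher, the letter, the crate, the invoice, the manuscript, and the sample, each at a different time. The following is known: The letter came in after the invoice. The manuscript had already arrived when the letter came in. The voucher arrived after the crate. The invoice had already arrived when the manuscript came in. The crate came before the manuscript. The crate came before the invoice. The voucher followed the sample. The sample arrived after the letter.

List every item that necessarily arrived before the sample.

Directly stated before the sample: the letter.
The crate reaches the sample via the crate → the invoice → the letter → the sample.
The invoice reaches the sample via the invoice → the letter → the sample.
The manuscript reaches the sample via the manuscript → the letter → the sample.

the crate, the invoice, the letter, the manuscript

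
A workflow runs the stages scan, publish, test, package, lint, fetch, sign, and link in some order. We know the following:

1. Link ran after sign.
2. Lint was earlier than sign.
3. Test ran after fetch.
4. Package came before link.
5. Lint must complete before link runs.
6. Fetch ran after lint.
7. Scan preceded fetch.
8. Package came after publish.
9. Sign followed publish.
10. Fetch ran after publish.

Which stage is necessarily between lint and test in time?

Tracing the constraints gives lint → fetch → test, so fetch sits after lint and before test.
No other stage is forced both after lint and before test.

fetch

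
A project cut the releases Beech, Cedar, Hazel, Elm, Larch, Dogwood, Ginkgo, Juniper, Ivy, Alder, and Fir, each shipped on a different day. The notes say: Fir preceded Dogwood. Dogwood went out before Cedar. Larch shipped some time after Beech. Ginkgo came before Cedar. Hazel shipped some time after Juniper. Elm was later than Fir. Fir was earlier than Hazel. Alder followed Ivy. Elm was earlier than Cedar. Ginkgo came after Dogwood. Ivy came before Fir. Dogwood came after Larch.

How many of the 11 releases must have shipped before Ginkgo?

5

Directly stated before Ginkgo: Dogwood.
Beech reaches Ginkgo via Beech → Larch → Dogwood → Ginkgo.
Fir reaches Ginkgo via Fir → Dogwood → Ginkgo.
Ivy reaches Ginkgo via Ivy → Fir → Dogwood → Ginkgo.
Likewise Larch reaches Ginkgo by chaining the stated constraints.
No chain forces Cedar (or any of the others) ahead of Ginkgo.
That's Beech, Dogwood, Fir, Ivy, and Larch — 5 in all.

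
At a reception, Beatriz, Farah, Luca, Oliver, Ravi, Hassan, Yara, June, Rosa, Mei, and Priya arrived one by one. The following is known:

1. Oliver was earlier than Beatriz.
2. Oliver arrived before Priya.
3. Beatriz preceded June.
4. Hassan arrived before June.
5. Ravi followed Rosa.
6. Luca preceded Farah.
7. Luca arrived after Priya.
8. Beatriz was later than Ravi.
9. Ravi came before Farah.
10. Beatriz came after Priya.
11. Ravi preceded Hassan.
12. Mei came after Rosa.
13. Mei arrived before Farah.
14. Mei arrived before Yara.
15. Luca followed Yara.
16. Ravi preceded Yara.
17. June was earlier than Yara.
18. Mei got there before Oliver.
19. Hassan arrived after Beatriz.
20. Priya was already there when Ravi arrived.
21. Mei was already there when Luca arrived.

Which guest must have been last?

Farah

Every other guest has a chain of constraints placing them before Farah, so Farah is last.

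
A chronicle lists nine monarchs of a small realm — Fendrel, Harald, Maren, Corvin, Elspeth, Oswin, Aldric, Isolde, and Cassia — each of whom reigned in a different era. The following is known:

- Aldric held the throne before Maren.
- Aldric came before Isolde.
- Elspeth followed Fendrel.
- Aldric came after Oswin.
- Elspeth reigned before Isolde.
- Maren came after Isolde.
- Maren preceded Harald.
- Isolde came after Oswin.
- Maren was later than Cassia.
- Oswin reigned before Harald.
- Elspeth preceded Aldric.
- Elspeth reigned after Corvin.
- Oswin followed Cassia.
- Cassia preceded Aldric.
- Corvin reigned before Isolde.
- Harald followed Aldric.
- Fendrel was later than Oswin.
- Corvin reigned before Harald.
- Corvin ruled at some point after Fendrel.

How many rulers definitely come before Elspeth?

Directly stated before Elspeth: Corvin and Fendrel.
Cassia reaches Elspeth via Cassia → Oswin → Fendrel → Elspeth.
Oswin reaches Elspeth via Oswin → Fendrel → Elspeth.
No chain forces Isolde (or any of the others) ahead of Elspeth.
That's Cassia, Corvin, Fendrel, and Oswin — 4 in all.

4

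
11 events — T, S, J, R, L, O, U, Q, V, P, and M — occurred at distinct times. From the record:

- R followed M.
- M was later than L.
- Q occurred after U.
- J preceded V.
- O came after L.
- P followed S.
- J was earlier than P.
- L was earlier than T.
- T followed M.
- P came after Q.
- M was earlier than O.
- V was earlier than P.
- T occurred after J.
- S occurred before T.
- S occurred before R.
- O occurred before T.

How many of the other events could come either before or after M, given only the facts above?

6

Forced before M: L; forced after M: O, R, and T.
That leaves J, P, Q, S, U, and V with no forced order relative to M — 6.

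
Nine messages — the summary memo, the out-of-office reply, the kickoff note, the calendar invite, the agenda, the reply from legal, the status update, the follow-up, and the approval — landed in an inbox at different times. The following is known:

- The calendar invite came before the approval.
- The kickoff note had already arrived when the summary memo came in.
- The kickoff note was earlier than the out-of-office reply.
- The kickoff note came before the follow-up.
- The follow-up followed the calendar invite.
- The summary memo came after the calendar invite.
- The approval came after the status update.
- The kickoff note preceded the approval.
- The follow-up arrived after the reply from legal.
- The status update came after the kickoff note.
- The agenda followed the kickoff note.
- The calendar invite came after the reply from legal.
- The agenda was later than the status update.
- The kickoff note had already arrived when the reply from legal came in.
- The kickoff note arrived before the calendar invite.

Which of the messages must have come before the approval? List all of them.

the calendar invite, the kickoff note, the reply from legal, the status update

Directly stated before the approval: the calendar invite, the kickoff note, and the status update.
The reply from legal reaches the approval via the reply from legal → the calendar invite → the approval.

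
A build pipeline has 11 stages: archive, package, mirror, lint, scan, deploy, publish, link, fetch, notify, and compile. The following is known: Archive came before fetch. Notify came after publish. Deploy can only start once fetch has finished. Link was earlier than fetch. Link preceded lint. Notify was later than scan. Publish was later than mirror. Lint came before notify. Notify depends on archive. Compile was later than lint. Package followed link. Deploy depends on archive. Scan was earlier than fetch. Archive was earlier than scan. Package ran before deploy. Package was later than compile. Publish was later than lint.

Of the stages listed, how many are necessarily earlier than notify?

6

Directly stated before notify: archive, lint, publish, and scan.
Link reaches notify via link → lint → notify.
Mirror reaches notify via mirror → publish → notify.
No chain forces package (or any of the others) ahead of notify.
That's archive, link, lint, mirror, publish, and scan — 6 in all.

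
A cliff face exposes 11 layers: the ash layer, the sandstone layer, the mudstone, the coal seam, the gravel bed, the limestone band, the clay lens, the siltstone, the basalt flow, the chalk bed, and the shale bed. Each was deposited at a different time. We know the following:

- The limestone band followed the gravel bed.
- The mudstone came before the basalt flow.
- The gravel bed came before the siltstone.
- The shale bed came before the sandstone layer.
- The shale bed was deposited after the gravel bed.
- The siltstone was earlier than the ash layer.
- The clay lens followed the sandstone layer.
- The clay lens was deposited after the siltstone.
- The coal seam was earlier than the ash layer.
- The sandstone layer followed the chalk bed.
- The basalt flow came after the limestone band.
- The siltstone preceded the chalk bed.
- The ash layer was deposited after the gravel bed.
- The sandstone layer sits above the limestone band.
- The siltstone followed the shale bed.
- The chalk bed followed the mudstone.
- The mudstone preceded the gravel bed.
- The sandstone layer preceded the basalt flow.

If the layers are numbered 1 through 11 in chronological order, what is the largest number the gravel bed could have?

3

The gravel bed must come before the ash layer, the basalt flow, the chalk bed, the clay lens, the limestone band, the sandstone layer, the shale bed, and the siltstone — 8 layers forced after it.
Everything else can be placed before the gravel bed in some valid order, so the gravel bed can sit as late as position 11 − 8 = 3.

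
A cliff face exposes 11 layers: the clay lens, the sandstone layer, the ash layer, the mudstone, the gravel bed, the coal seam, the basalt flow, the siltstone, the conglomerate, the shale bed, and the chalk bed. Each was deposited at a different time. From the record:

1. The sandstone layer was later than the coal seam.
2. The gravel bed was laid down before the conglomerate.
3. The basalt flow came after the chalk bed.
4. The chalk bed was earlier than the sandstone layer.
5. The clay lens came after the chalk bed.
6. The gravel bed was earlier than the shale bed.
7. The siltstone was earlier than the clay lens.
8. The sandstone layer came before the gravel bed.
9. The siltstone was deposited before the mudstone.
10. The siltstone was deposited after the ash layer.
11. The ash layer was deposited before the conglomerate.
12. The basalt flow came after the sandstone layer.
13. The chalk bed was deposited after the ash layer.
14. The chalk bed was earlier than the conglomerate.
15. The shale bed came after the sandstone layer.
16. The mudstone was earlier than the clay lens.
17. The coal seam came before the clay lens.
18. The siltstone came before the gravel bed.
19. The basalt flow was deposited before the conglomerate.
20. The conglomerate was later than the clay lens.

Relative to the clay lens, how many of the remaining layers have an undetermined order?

Forced before the clay lens: the ash layer, the chalk bed, the coal seam, the mudstone, and the siltstone; forced after the clay lens: the conglomerate.
That leaves the basalt flow, the gravel bed, the sandstone layer, and the shale bed with no forced order relative to the clay lens — 4.

4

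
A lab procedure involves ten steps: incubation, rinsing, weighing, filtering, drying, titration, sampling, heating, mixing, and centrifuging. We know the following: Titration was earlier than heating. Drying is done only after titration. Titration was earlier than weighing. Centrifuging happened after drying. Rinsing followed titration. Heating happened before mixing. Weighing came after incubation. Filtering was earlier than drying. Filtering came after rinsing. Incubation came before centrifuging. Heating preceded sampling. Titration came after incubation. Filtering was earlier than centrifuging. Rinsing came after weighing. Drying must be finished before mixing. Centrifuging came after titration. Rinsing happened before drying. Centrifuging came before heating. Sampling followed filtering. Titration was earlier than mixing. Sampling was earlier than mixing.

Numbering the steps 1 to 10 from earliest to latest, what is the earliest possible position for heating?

8

Centrifuging, drying, filtering, incubation, rinsing, titration, and weighing must all come before heating — 7 forced predecessors.
Nothing else is forced ahead of heating, so its earliest slot is position 7 + 1 = 8.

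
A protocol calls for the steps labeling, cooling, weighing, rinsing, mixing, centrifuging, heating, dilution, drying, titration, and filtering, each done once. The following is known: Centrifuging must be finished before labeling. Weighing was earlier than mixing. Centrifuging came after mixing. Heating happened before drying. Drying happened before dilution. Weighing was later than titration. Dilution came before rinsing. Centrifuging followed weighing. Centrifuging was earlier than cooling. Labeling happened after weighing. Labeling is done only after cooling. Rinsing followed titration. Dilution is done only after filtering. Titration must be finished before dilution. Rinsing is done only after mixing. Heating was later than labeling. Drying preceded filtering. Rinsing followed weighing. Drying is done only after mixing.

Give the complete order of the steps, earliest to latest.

The constraints fix every adjacent pair, so only one ordering works:
titration → weighing → mixing → centrifuging → cooling → labeling → heating → drying → filtering → dilution → rinsing.

titration, weighing, mixing, centrifuging, cooling, labeling, heating, drying, filtering, dilution, rinsing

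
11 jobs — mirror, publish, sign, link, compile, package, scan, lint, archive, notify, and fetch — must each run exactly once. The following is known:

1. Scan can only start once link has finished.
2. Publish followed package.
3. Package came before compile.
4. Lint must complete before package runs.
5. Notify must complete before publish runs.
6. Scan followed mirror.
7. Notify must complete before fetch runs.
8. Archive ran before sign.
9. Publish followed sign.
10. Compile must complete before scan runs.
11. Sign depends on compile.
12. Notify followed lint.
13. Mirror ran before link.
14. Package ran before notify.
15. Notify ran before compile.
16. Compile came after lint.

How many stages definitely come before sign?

5

Directly stated before sign: archive and compile.
Lint reaches sign via lint → compile → sign.
Notify reaches sign via notify → compile → sign.
Package reaches sign via package → compile → sign.
That's archive, compile, lint, notify, and package — 5 in all.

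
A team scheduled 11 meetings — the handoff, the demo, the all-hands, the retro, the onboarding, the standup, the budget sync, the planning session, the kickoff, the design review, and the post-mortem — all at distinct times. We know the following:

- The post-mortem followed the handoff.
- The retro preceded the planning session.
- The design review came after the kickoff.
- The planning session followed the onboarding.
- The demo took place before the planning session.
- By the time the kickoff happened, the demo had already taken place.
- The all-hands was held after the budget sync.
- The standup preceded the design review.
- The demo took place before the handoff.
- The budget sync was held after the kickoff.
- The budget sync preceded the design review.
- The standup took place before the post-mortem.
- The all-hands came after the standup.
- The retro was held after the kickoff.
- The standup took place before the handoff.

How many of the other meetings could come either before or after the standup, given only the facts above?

Forced after the standup: the all-hands, the design review, the handoff, and the post-mortem.
That leaves the budget sync, the demo, the kickoff, the onboarding, the planning session, and the retro with no forced order relative to the standup — 6.

6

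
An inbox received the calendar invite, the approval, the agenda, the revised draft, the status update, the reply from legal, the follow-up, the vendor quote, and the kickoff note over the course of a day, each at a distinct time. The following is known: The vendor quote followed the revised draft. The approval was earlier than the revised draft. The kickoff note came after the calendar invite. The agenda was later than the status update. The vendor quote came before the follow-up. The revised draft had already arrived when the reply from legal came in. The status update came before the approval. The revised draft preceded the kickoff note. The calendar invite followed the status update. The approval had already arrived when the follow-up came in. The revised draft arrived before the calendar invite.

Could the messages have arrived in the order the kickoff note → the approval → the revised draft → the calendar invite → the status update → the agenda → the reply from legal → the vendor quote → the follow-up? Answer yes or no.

no

The constraints require the status update before the calendar invite, but in the proposed sequence the calendar invite appears ahead of the status update. That one violation is enough.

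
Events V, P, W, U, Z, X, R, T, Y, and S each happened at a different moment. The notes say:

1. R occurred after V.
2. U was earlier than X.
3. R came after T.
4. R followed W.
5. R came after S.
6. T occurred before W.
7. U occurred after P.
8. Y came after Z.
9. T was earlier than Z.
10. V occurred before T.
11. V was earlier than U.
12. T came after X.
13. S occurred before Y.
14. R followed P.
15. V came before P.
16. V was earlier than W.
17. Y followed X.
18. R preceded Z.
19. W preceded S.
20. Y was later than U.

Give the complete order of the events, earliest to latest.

V, P, U, X, T, W, S, R, Z, Y

The constraints fix every adjacent pair, so only one ordering works:
V → P → U → X → T → W → S → R → Z → Y.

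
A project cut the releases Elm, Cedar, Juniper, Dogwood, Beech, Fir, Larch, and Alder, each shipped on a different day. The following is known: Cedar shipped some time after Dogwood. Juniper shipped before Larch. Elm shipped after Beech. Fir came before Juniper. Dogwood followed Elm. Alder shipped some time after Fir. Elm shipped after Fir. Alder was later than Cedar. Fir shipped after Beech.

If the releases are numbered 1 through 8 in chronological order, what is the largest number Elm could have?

Elm must come before Alder, Cedar, and Dogwood — 3 releases forced after it.
Everything else can be placed before Elm in some valid order, so Elm can sit as late as position 8 − 3 = 5.

5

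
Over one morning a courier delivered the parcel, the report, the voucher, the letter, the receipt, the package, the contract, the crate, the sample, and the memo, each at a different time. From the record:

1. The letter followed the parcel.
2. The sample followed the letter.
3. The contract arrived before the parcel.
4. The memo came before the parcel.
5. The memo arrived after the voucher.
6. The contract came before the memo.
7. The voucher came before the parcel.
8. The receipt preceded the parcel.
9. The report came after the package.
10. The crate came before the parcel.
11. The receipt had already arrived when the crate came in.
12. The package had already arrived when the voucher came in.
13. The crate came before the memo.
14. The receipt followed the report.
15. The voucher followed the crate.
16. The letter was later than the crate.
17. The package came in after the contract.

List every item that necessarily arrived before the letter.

the contract, the crate, the memo, the package, the parcel, the receipt, the report, the voucher

Directly stated before the letter: the crate and the parcel.
The contract reaches the letter via the contract → the parcel → the letter.
The memo reaches the letter via the memo → the parcel → the letter.
The package reaches the letter via the package → the voucher → the parcel → the letter.
Likewise the receipt, the report, and the voucher each reach the letter by chaining the stated constraints.
No chain forces the sample ahead of the letter.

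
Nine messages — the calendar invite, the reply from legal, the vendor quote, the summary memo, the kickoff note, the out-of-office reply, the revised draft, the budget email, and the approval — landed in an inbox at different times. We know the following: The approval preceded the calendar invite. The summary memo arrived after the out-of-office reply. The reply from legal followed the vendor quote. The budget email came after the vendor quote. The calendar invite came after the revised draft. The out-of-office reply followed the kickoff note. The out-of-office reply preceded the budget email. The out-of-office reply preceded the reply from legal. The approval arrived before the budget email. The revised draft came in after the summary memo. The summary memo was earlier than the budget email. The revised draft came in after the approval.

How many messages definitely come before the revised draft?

4

Directly stated before the revised draft: the approval and the summary memo.
The kickoff note reaches the revised draft via the kickoff note → the out-of-office reply → the summary memo → the revised draft.
The out-of-office reply reaches the revised draft via the out-of-office reply → the summary memo → the revised draft.
No chain forces the budget email (or any of the others) ahead of the revised draft.
That's the approval, the kickoff note, the out-of-office reply, and the summary memo — 4 in all.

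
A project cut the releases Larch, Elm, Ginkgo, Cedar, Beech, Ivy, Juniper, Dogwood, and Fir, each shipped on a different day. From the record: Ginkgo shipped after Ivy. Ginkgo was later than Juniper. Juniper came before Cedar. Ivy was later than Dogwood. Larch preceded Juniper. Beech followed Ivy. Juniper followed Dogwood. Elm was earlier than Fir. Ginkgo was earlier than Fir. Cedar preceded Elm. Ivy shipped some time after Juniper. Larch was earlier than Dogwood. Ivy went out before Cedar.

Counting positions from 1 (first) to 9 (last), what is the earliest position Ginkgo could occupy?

5

Dogwood, Ivy, Juniper, and Larch must all come before Ginkgo — 4 forced predecessors.
Nothing else is forced ahead of Ginkgo, so its earliest slot is position 4 + 1 = 5.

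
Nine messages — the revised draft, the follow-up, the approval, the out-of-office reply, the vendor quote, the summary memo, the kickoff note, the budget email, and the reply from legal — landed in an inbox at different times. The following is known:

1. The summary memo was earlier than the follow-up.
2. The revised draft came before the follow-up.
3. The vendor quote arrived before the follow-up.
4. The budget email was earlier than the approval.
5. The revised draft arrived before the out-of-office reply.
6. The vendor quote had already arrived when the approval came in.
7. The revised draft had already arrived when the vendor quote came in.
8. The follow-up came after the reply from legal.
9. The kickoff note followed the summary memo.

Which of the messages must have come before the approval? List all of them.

Directly stated before the approval: the budget email and the vendor quote.
The revised draft reaches the approval via the revised draft → the vendor quote → the approval.

the budget email, the revised draft, the vendor quote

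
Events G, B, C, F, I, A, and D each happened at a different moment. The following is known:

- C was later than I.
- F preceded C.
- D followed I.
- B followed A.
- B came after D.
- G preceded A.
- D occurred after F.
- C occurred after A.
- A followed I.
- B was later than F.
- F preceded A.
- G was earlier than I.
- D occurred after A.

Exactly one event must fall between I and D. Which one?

Tracing the constraints gives I → A → D, so A sits after I and before D.
No other event is forced both after I and before D.

A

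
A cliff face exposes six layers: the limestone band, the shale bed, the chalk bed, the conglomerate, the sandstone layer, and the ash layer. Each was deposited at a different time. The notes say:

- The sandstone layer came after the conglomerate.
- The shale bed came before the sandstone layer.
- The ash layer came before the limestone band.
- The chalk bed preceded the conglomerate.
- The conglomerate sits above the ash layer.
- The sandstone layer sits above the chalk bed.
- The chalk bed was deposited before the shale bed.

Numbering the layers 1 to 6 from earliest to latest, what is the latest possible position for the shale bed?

The shale bed must come before the sandstone layer — 1 layer forced after it.
Everything else can be placed before the shale bed in some valid order, so the shale bed can sit as late as position 6 − 1 = 5.

5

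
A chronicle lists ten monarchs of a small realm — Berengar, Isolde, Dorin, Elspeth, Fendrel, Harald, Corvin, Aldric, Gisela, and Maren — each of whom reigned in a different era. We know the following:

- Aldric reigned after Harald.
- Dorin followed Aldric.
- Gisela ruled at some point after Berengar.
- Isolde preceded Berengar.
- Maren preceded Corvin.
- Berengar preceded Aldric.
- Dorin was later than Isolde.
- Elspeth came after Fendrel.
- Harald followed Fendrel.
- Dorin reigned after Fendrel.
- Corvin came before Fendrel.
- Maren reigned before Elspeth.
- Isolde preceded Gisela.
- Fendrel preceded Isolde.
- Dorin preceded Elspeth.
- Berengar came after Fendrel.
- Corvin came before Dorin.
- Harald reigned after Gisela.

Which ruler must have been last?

Every other ruler has a chain of constraints placing them before Elspeth, so Elspeth is last.

Elspeth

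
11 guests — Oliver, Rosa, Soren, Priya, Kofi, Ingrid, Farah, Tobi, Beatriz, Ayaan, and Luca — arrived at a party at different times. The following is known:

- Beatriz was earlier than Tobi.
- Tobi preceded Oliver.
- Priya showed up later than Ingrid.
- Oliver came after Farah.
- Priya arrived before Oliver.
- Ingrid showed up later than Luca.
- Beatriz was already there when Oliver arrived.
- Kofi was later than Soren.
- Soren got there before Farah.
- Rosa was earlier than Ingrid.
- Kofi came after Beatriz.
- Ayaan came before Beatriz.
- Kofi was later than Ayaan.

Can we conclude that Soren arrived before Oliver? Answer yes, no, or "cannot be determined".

Chain the constraints: Soren → Farah → Oliver. Each link is directly stated, so Soren comes before Oliver.

yes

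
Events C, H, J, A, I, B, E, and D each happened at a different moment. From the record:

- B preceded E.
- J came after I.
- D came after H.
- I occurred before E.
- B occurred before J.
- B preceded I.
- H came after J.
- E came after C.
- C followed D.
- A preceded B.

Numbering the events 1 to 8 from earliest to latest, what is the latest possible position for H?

H must come before C, D, and E — 3 events forced after it.
Everything else can be placed before H in some valid order, so H can sit as late as position 8 − 3 = 5.

5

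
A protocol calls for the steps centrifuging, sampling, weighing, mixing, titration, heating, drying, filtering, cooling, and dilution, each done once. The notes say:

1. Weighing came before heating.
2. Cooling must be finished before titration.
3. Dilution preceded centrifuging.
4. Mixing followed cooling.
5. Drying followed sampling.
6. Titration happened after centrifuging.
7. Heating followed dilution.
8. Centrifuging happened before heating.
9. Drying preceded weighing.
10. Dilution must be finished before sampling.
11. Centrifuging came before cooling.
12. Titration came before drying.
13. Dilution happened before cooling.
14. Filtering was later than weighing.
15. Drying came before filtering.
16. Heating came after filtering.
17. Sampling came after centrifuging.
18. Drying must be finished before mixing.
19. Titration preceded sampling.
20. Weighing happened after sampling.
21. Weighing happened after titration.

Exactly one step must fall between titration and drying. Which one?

sampling

Tracing the constraints gives titration → sampling → drying, so sampling sits after titration and before drying.
No other step is forced both after titration and before drying.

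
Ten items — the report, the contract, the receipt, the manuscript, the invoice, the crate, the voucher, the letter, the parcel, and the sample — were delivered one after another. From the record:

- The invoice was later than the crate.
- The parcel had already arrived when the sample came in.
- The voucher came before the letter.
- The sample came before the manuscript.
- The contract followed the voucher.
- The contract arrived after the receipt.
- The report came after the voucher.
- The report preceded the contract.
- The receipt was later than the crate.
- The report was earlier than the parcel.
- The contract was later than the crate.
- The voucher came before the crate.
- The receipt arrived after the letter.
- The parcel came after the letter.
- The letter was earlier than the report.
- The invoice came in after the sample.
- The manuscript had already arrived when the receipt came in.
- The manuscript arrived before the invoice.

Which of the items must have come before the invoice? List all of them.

the crate, the letter, the manuscript, the parcel, the report, the sample, the voucher

Directly stated before the invoice: the crate, the manuscript, and the sample.
The letter reaches the invoice via the letter → the parcel → the sample → the invoice.
The parcel reaches the invoice via the parcel → the sample → the invoice.
The report reaches the invoice via the report → the parcel → the sample → the invoice.
Likewise the voucher reaches the invoice by chaining the stated constraints.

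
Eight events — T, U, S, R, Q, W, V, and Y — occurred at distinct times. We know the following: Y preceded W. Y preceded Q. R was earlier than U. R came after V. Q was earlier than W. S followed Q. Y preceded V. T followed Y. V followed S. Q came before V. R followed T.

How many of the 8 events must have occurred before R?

5

Directly stated before R: T and V.
Q reaches R via Q → V → R.
S reaches R via S → V → R.
Y reaches R via Y → V → R.
No chain forces U (or any of the others) ahead of R.
That's Q, S, T, V, and Y — 5 in all.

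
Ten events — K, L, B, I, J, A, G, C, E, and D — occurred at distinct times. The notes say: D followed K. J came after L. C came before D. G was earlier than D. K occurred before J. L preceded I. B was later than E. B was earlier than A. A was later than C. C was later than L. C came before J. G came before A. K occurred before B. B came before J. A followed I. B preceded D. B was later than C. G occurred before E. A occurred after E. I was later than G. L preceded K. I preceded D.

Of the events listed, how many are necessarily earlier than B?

5

Directly stated before B: C, E, and K.
G reaches B via G → E → B.
L reaches B via L → K → B.
That's C, E, G, K, and L — 5 in all.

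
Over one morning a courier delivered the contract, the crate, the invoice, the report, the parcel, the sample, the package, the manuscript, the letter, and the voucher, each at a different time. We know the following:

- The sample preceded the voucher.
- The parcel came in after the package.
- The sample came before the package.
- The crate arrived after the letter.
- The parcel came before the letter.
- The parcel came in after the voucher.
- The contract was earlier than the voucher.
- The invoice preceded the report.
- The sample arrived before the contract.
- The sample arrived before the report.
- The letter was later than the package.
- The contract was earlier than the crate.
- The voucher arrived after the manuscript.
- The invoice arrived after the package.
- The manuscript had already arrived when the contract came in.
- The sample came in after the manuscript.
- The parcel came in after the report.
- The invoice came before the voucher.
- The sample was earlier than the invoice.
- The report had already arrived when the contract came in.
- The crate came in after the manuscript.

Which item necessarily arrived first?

the manuscript

The manuscript has a chain of constraints placing it before every other item, so the manuscript must be first.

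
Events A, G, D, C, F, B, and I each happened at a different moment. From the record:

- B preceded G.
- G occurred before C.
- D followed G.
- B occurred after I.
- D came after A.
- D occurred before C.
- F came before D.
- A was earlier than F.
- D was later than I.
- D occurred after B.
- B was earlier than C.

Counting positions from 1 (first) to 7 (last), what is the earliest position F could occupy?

A must come before F — 1 forced predecessor.
Nothing else is forced ahead of F, so its earliest slot is position 1 + 1 = 2.

2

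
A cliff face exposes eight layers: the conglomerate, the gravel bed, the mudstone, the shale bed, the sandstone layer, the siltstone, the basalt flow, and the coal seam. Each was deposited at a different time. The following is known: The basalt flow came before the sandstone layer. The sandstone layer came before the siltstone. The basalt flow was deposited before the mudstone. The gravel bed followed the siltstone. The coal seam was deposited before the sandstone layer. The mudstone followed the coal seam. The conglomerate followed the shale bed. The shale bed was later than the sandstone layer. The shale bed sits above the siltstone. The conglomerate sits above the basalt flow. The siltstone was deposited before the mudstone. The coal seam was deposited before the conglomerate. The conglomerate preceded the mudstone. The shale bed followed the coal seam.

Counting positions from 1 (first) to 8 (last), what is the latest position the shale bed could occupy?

The shale bed must come before the conglomerate and the mudstone — 2 layers forced after it.
Everything else can be placed before the shale bed in some valid order, so the shale bed can sit as late as position 8 − 2 = 6.

6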